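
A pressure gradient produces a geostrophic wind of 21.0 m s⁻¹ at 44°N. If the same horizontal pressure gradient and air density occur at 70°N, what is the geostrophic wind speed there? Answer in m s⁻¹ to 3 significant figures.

With the same pressure gradient and density, V_g ∝ 1/f ∝ 1/sin φ.
V₂ = V₁ · sin φ₁ / sin φ₂ = 21.0 × sin 44° / sin 70°
V₂ = 21.0 × 0.6947/0.9397 = 15.5 m s⁻¹

15.5 m s⁻¹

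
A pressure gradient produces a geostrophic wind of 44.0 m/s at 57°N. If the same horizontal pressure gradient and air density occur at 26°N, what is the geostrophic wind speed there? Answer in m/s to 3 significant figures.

With the same pressure gradient and density, V_g ∝ 1/f ∝ 1/sin φ.
V₂ = V₁ · sin φ₁ / sin φ₂ = 44.0 × sin 57° / sin 26°
V₂ = 44.0 × 0.8387/0.4384 = 84.2 m/s

84.2 m/s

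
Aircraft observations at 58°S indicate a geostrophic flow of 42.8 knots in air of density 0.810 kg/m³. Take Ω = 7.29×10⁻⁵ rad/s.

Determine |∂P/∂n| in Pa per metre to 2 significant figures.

2.2×10⁻³ Pa/m

Coriolis parameter at 58°S:
f = 2Ω sin φ = 2 × 7.29×10⁻⁵ × sin 58° = 1.24×10⁻⁴ s⁻¹
Wind speed in SI: 42.8 knots = 22.0 m/s
Geostrophic balance rearranged: |∂P/∂n| = f ρ V_g
|∂P/∂n| = 1.24×10⁻⁴ × 0.810 × 22.0 = 2.21×10⁻³ Pa/m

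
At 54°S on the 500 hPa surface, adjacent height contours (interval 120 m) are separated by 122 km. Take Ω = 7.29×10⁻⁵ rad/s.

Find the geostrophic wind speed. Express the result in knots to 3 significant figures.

Coriolis parameter at 54°S:
f = 2Ω sin φ = 2 × 7.29×10⁻⁵ × sin 54° = 1.18×10⁻⁴ s⁻¹
Height gradient: |∂Z/∂n| = 120 m / 122000 m = 9.84×10⁻⁴
On a pressure surface, geostrophic balance gives V_g = (g/f)|∂Z/∂n|:
V_g = 9.81 × 9.84×10⁻⁴ / 1.18×10⁻⁴ = 81.8 m/s
Converting: 81.8 m/s × 1.944 = 159 knots

159 knots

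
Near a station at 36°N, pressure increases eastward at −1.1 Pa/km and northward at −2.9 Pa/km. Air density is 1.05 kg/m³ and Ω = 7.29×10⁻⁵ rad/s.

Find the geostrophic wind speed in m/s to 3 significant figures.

34.5 m/s

Coriolis parameter at 36°N:
f = 2Ω sin φ = 2 × 7.29×10⁻⁵ × sin 36° = 8.57×10⁻⁵ s⁻¹
Component geostrophic relations (x east, y north):
u_g = −(1/(fρ)) ∂P/∂y,  v_g = (1/(fρ)) ∂P/∂x
u_g = −(−2.9×10⁻³)/(8.57×10⁻⁵ × 1.05) = 32.2 m/s;  v_g = (−1.1×10⁻³)/(8.57×10⁻⁵ × 1.05) = −12.2 m/s
|V_g| = √(u_g² + v_g²) = 34.5 m/s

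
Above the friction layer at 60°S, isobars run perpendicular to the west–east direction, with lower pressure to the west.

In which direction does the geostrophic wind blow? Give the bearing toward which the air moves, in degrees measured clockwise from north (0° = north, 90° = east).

180°

The pressure-gradient force points toward the west (bearing 270°).
Geostrophic balance: in the Southern Hemisphere the Coriolis force deflects motion to the left, so the geostrophic wind blows 90° to the left of the pressure-gradient force (low pressure on the right).
Rotating 270° by 90° counterclockwise gives 180° — the wind blows toward the south.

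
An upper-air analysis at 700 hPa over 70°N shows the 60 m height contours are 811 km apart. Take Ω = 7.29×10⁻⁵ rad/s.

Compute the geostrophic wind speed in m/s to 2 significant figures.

5.3 m/s

Coriolis parameter at 70°N:
f = 2Ω sin φ = 2 × 7.29×10⁻⁵ × sin 70° = 1.37×10⁻⁴ s⁻¹
Height gradient: |∂Z/∂n| = 60 m / 811000 m = 7.40×10⁻⁵
On a pressure surface, geostrophic balance gives V_g = (g/f)|∂Z/∂n|:
V_g = 9.81 × 7.40×10⁻⁵ / 1.37×10⁻⁴ = 5.30 m/s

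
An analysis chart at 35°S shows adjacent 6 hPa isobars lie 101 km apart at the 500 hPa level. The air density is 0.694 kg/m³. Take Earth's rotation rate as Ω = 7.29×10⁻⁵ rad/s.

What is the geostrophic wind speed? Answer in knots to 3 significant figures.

199 knots

Coriolis parameter at 35°S:
f = 2Ω sin φ = 2 × 7.29×10⁻⁵ × sin 35° = 8.36×10⁻⁵ s⁻¹
Pressure gradient: |∂P/∂n| = 600 Pa / 101000 m = 5.94×10⁻³ Pa/m
Geostrophic balance (pressure-gradient force = Coriolis force):
V_g = (1/(fρ)) |∂P/∂n| = 5.94×10⁻³ / (8.36×10⁻⁵ × 0.694) = 102 m/s
Converting: 102 m/s × 1.944 = 199 knots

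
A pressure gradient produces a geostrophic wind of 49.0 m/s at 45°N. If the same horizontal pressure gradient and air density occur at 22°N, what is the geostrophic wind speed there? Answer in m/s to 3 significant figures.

92.5 m/s

With the same pressure gradient and density, V_g ∝ 1/f ∝ 1/sin φ.
V₂ = V₁ · sin φ₁ / sin φ₂ = 49.0 × sin 45° / sin 22°
V₂ = 49.0 × 0.7071/0.3746 = 92.5 m/s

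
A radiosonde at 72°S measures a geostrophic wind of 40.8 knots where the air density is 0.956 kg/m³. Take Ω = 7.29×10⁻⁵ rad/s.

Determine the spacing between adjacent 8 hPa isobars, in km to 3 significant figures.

288 km

Coriolis parameter at 72°S:
f = 2Ω sin φ = 2 × 7.29×10⁻⁵ × sin 72° = 1.39×10⁻⁴ s⁻¹
Wind speed in SI: 40.8 knots = 21.0 m/s
Geostrophic balance rearranged: |∂P/∂n| = f ρ V_g
|∂P/∂n| = 1.39×10⁻⁴ × 0.956 × 21.0 = 2.78×10⁻³ Pa/m
Isobar spacing: Δn = ΔP/|∂P/∂n| = 800 Pa / 2.78×10⁻³ Pa/m = 287521 m ≈ 288 km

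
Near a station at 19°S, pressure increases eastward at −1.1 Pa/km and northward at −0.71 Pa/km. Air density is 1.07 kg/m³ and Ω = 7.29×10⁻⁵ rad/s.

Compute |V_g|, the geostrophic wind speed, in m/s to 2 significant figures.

Coriolis parameter at 19°S:
f = 2Ω sin φ = 2 × 7.29×10⁻⁵ × sin 19° = 4.75×10⁻⁵ s⁻¹
In the Southern Hemisphere f is negative: f = −4.75×10⁻⁵ s⁻¹.
Component geostrophic relations (x east, y north):
u_g = −(1/(fρ)) ∂P/∂y,  v_g = (1/(fρ)) ∂P/∂x
u_g = −(−0.71×10⁻³)/(−4.75×10⁻⁵ × 1.07) = −14.0 m/s;  v_g = (−1.1×10⁻³)/(−4.75×10⁻⁵ × 1.07) = 21.7 m/s
|V_g| = √(u_g² + v_g²) = 25.8 m/s

26 m/s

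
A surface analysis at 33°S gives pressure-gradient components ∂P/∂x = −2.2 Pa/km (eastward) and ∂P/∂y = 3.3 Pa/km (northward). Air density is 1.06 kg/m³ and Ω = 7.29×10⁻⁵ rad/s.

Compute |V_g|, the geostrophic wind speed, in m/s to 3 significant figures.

Coriolis parameter at 33°S:
f = 2Ω sin φ = 2 × 7.29×10⁻⁵ × sin 33° = 7.94×10⁻⁵ s⁻¹
In the Southern Hemisphere f is negative: f = −7.94×10⁻⁵ s⁻¹.
Component geostrophic relations (x east, y north):
u_g = −(1/(fρ)) ∂P/∂y,  v_g = (1/(fρ)) ∂P/∂x
u_g = −(3.3×10⁻³)/(−7.94×10⁻⁵ × 1.06) = 39.2 m/s;  v_g = (−2.2×10⁻³)/(−7.94×10⁻⁵ × 1.06) = 26.1 m/s
|V_g| = √(u_g² + v_g²) = 47.1 m/s

47.1 m/s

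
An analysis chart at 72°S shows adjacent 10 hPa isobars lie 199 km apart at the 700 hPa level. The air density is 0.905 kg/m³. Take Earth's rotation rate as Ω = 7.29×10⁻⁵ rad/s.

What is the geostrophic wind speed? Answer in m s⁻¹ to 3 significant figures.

40.0 m s⁻¹

Coriolis parameter at 72°S:
f = 2Ω sin φ = 2 × 7.29×10⁻⁵ × sin 72° = 1.39×10⁻⁴ s⁻¹
Pressure gradient: |∂P/∂n| = 1000 Pa / 199000 m = 5.03×10⁻³ Pa/m
Geostrophic balance (pressure-gradient force = Coriolis force):
V_g = (1/(fρ)) |∂P/∂n| = 5.03×10⁻³ / (1.39×10⁻⁴ × 0.905) = 40.0 m/s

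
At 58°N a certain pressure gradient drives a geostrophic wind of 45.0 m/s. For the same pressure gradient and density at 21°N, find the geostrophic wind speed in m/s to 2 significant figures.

With the same pressure gradient and density, V_g ∝ 1/f ∝ 1/sin φ.
V₂ = V₁ · sin φ₁ / sin φ₂ = 45.0 × sin 58° / sin 21°
V₂ = 45.0 × 0.8480/0.3584 = 110 m/s

110 m/s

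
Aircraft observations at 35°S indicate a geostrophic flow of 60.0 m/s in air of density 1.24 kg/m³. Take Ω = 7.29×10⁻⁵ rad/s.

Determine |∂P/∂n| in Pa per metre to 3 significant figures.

Coriolis parameter at 35°S:
f = 2Ω sin φ = 2 × 7.29×10⁻⁵ × sin 35° = 8.36×10⁻⁵ s⁻¹
Geostrophic balance rearranged: |∂P/∂n| = f ρ V_g
|∂P/∂n| = 8.36×10⁻⁵ × 1.24 × 60.0 = 6.22×10⁻³ Pa/m

6.22×10⁻³ Pa/m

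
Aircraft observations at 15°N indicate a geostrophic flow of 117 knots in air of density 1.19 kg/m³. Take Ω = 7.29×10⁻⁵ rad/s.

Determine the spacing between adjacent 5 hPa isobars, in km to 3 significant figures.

Coriolis parameter at 15°N:
f = 2Ω sin φ = 2 × 7.29×10⁻⁵ × sin 15° = 3.77×10⁻⁵ s⁻¹
Wind speed in SI: 117 knots = 60.2 m/s
Geostrophic balance rearranged: |∂P/∂n| = f ρ V_g
|∂P/∂n| = 3.77×10⁻⁵ × 1.19 × 60.2 = 2.70×10⁻³ Pa/m
Isobar spacing: Δn = ΔP/|∂P/∂n| = 500 Pa / 2.70×10⁻³ Pa/m = 184989 m ≈ 185 km

185 km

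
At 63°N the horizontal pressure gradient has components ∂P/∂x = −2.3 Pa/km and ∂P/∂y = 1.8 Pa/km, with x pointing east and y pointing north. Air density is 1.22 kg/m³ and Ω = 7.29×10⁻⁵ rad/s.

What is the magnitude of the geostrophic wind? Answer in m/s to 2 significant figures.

Coriolis parameter at 63°N:
f = 2Ω sin φ = 2 × 7.29×10⁻⁵ × sin 63° = 1.30×10⁻⁴ s⁻¹
Component geostrophic relations (x east, y north):
u_g = −(1/(fρ)) ∂P/∂y,  v_g = (1/(fρ)) ∂P/∂x
u_g = −(1.8×10⁻³)/(1.30×10⁻⁴ × 1.22) = −11.4 m/s;  v_g = (−2.3×10⁻³)/(1.30×10⁻⁴ × 1.22) = −14.5 m/s
|V_g| = √(u_g² + v_g²) = 18.4 m/s

18 m/s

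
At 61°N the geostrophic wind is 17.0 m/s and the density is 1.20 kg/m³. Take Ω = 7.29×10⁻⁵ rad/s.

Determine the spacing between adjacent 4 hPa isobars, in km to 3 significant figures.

154 km

Coriolis parameter at 61°N:
f = 2Ω sin φ = 2 × 7.29×10⁻⁵ × sin 61° = 1.28×10⁻⁴ s⁻¹
Geostrophic balance rearranged: |∂P/∂n| = f ρ V_g
|∂P/∂n| = 1.28×10⁻⁴ × 1.20 × 17.0 = 2.60×10⁻³ Pa/m
Isobar spacing: Δn = ΔP/|∂P/∂n| = 400 Pa / 2.60×10⁻³ Pa/m = 153763 m ≈ 154 km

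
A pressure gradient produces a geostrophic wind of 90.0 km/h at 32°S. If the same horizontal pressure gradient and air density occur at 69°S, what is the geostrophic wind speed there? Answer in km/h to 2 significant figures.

51 km/h

With the same pressure gradient and density, V_g ∝ 1/f ∝ 1/sin φ.
V₂ = V₁ · sin φ₁ / sin φ₂ = 90.0 × sin 32° / sin 69°
V₂ = 90.0 × 0.5299/0.9336 = 51 km/h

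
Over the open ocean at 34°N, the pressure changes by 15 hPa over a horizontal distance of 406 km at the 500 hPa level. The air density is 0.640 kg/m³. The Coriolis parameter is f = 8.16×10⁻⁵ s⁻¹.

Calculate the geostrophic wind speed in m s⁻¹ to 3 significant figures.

70.7 m s⁻¹

Pressure gradient: |∂P/∂n| = 1500 Pa / 406000 m = 3.69×10⁻³ Pa/m
Geostrophic balance (pressure-gradient force = Coriolis force):
V_g = (1/(fρ)) |∂P/∂n| = 3.69×10⁻³ / (8.16×10⁻⁵ × 0.640) = 70.7 m/s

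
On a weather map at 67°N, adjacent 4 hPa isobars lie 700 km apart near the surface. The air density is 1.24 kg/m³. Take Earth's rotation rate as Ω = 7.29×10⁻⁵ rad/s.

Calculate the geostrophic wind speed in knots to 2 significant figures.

Coriolis parameter at 67°N:
f = 2Ω sin φ = 2 × 7.29×10⁻⁵ × sin 67° = 1.34×10⁻⁴ s⁻¹
Pressure gradient: |∂P/∂n| = 400 Pa / 700000 m = 5.71×10⁻⁴ Pa/m
Geostrophic balance (pressure-gradient force = Coriolis force):
V_g = (1/(fρ)) |∂P/∂n| = 5.71×10⁻⁴ / (1.34×10⁻⁴ × 1.24) = 3.43 m/s
Converting: 3.43 m/s × 1.944 = 6.7 knots

6.7 knots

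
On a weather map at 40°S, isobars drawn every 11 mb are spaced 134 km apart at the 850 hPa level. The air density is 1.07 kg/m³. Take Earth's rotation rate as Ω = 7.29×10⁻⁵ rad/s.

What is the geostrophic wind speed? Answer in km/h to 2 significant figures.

Coriolis parameter at 40°S:
f = 2Ω sin φ = 2 × 7.29×10⁻⁵ × sin 40° = 9.37×10⁻⁵ s⁻¹
Pressure gradient: |∂P/∂n| = 1100 Pa / 134000 m = 8.21×10⁻³ Pa/m
Geostrophic balance (pressure-gradient force = Coriolis force):
V_g = (1/(fρ)) |∂P/∂n| = 8.21×10⁻³ / (9.37×10⁻⁵ × 1.07) = 81.9 m/s
Converting: 81.9 m/s × 3.6 = 290 km/h

290 km/h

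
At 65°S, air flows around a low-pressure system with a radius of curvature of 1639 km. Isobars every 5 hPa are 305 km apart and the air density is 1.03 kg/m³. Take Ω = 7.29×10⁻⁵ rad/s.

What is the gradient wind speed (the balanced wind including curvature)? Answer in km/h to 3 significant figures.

41.2 km/h

Coriolis parameter at 65°S:
f = 2Ω sin φ = 2 × 7.29×10⁻⁵ × sin 65° = 1.32×10⁻⁴ s⁻¹
Pressure gradient: |∂P/∂n| = 500 Pa / 305000 m = 1.64×10⁻³ Pa/m
Geostrophic speed: V_g = |∂P/∂n|/(fρ) = 1.64×10⁻³/(1.32×10⁻⁴ × 1.03) = 12.0 m/s
Around a low, centrifugal force acts outward with Coriolis, so pressure-gradient force balances both:
(1/ρ)|∂P/∂n| = fV + V²/R  →  V² + fR·V − fR·V_g = 0
With fR = 1.32×10⁻⁴ × 1639×10³ m = 217 m/s:
V = [−fR + √((fR)² + 4 fR V_g)]/2 = [−217 + √(217² + 4×217×12)]/2 = 11.4 m/s
Subgeostrophic (V < V_g = 12 m/s), as expected around a low.
Converting: 11.4 m/s × 3.6 = 41.2 km/h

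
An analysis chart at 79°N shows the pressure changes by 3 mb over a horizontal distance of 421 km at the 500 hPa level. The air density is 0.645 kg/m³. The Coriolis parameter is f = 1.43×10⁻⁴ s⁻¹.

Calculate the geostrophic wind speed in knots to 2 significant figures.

Pressure gradient: |∂P/∂n| = 300 Pa / 421000 m = 7.13×10⁻⁴ Pa/m
Geostrophic balance (pressure-gradient force = Coriolis force):
V_g = (1/(fρ)) |∂P/∂n| = 7.13×10⁻⁴ / (1.43×10⁻⁴ × 0.645) = 7.73 m/s
Converting: 7.73 m/s × 1.944 = 15 knots

15 knots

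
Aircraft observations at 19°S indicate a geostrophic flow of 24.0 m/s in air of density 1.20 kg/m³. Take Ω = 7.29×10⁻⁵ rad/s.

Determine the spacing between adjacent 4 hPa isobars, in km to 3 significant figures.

Coriolis parameter at 19°S:
f = 2Ω sin φ = 2 × 7.29×10⁻⁵ × sin 19° = 4.75×10⁻⁵ s⁻¹
Geostrophic balance rearranged: |∂P/∂n| = f ρ V_g
|∂P/∂n| = 4.75×10⁻⁵ × 1.20 × 24.0 = 1.37×10⁻³ Pa/m
Isobar spacing: Δn = ΔP/|∂P/∂n| = 400 Pa / 1.37×10⁻³ Pa/m = 292596 m ≈ 293 km

293 km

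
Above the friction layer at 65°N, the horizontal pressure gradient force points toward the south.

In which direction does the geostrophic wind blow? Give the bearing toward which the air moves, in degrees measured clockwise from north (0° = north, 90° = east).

The pressure-gradient force points toward the south (bearing 180°).
Geostrophic balance: in the Northern Hemisphere the Coriolis force deflects motion to the right, so the geostrophic wind blows 90° to the right of the pressure-gradient force (low pressure on the left).
Rotating 180° by 90° clockwise gives 270° — the wind blows toward the west.

270°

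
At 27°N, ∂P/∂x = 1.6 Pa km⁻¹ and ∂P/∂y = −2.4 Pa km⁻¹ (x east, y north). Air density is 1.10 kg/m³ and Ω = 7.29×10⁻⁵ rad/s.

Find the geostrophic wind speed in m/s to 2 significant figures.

Coriolis parameter at 27°N:
f = 2Ω sin φ = 2 × 7.29×10⁻⁵ × sin 27° = 6.62×10⁻⁵ s⁻¹
Component geostrophic relations (x east, y north):
u_g = −(1/(fρ)) ∂P/∂y,  v_g = (1/(fρ)) ∂P/∂x
u_g = −(−2.4×10⁻³)/(6.62×10⁻⁵ × 1.10) = 33.0 m/s;  v_g = (1.6×10⁻³)/(6.62×10⁻⁵ × 1.10) = 22.0 m/s
|V_g| = √(u_g² + v_g²) = 39.6 m/s

40 m/s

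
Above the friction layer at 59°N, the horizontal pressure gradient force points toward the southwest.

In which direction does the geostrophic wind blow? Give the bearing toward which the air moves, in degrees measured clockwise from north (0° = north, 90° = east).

315°

The pressure-gradient force points toward the southwest (bearing 225°).
Geostrophic balance: in the Northern Hemisphere the Coriolis force deflects motion to the right, so the geostrophic wind blows 90° to the right of the pressure-gradient force (low pressure on the left).
Rotating 225° by 90° clockwise gives 315° — the wind blows toward the northwest.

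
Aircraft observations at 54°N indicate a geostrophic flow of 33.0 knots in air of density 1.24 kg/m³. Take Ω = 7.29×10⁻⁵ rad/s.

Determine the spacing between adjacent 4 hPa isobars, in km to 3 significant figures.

161 km

Coriolis parameter at 54°N:
f = 2Ω sin φ = 2 × 7.29×10⁻⁵ × sin 54° = 1.18×10⁻⁴ s⁻¹
Wind speed in SI: 33.0 knots = 17.0 m/s
Geostrophic balance rearranged: |∂P/∂n| = f ρ V_g
|∂P/∂n| = 1.18×10⁻⁴ × 1.24 × 17.0 = 2.48×10⁻³ Pa/m
Isobar spacing: Δn = ΔP/|∂P/∂n| = 400 Pa / 2.48×10⁻³ Pa/m = 161091 m ≈ 161 km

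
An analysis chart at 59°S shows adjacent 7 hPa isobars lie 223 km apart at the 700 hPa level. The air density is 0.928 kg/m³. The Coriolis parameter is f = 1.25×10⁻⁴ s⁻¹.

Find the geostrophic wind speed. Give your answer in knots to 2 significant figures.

53 knots

Pressure gradient: |∂P/∂n| = 700 Pa / 223000 m = 3.14×10⁻³ Pa/m
Geostrophic balance (pressure-gradient force = Coriolis force):
V_g = (1/(fρ)) |∂P/∂n| = 3.14×10⁻³ / (1.25×10⁻⁴ × 0.928) = 27.1 m/s
Converting: 27.1 m/s × 1.944 = 53 knots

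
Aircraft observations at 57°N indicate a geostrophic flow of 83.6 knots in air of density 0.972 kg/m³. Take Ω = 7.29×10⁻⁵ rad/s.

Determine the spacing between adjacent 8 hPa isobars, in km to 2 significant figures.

160 km

Coriolis parameter at 57°N:
f = 2Ω sin φ = 2 × 7.29×10⁻⁵ × sin 57° = 1.22×10⁻⁴ s⁻¹
Wind speed in SI: 83.6 knots = 43.0 m/s
Geostrophic balance rearranged: |∂P/∂n| = f ρ V_g
|∂P/∂n| = 1.22×10⁻⁴ × 0.972 × 43.0 = 5.11×10⁻³ Pa/m
Isobar spacing: Δn = ΔP/|∂P/∂n| = 800 Pa / 5.11×10⁻³ Pa/m = 156506 m ≈ 160 km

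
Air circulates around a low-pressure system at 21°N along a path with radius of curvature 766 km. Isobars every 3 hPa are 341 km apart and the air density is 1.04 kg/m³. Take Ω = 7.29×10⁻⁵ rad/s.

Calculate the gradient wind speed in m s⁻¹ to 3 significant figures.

12.4 m s⁻¹

Coriolis parameter at 21°N:
f = 2Ω sin φ = 2 × 7.29×10⁻⁵ × sin 21° = 5.23×10⁻⁵ s⁻¹
Pressure gradient: |∂P/∂n| = 300 Pa / 341000 m = 8.80×10⁻⁴ Pa/m
Geostrophic speed: V_g = |∂P/∂n|/(fρ) = 8.80×10⁻⁴/(5.23×10⁻⁵ × 1.04) = 16.2 m/s
Around a low, centrifugal force acts outward with Coriolis, so pressure-gradient force balances both:
(1/ρ)|∂P/∂n| = fV + V²/R  →  V² + fR·V − fR·V_g = 0
With fR = 5.23×10⁻⁵ × 766×10³ m = 40.0 m/s:
V = [−fR + √((fR)² + 4 fR V_g)]/2 = [−40.0 + √(40.0² + 4×40.0×16.2)]/2 = 12.4 m/s
Subgeostrophic (V < V_g = 16.2 m/s), as expected around a low.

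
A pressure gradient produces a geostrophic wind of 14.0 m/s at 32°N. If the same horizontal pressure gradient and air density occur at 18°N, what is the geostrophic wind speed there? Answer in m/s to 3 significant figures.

24.0 m/s

With the same pressure gradient and density, V_g ∝ 1/f ∝ 1/sin φ.
V₂ = V₁ · sin φ₁ / sin φ₂ = 14.0 × sin 32° / sin 18°
V₂ = 14.0 × 0.5299/0.3090 = 24.0 m/s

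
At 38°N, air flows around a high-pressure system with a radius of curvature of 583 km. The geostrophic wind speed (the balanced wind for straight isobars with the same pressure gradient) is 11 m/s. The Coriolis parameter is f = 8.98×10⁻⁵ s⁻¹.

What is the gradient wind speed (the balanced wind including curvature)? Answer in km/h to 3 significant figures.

56.6 km/h

Around a high, pressure-gradient force acts outward with centrifugal, so Coriolis balances both:
fV = (1/ρ)|∂P/∂n| + V²/R  →  V² − fR·V + fR·V_g = 0
With fR = 8.98×10⁻⁵ × 583×10³ m = 52.4 m/s:
V = [fR − √((fR)² − 4 fR V_g)]/2 = [52.4 − √(52.4² − 4×52.4×11)]/2 = 15.7 m/s
Supergeostrophic (V > V_g = 11 m/s), as expected around a high.
Converting: 15.7 m/s × 3.6 = 56.6 km/h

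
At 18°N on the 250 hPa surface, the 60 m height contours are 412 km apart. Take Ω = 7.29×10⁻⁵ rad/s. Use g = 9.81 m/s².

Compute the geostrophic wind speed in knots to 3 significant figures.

61.6 knots

Coriolis parameter at 18°N:
f = 2Ω sin φ = 2 × 7.29×10⁻⁵ × sin 18° = 4.51×10⁻⁵ s⁻¹
Height gradient: |∂Z/∂n| = 60 m / 412000 m = 1.46×10⁻⁴
On a pressure surface, geostrophic balance gives V_g = (g/f)|∂Z/∂n|:
V_g = 9.81 × 1.46×10⁻⁴ / 4.51×10⁻⁵ = 31.7 m/s
Converting: 31.7 m/s × 1.944 = 61.6 knots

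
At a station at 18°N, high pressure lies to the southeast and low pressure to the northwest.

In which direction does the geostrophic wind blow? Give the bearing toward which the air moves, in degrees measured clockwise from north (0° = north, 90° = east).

The pressure-gradient force points toward the northwest (bearing 315°).
Geostrophic balance: in the Northern Hemisphere the Coriolis force deflects motion to the right, so the geostrophic wind blows 90° to the right of the pressure-gradient force (low pressure on the left).
Rotating 315° by 90° clockwise gives 045° — the wind blows toward the northeast.

045°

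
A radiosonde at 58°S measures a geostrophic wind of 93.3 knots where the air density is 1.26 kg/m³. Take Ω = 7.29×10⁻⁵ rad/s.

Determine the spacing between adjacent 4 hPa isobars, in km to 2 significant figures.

53 km

Coriolis parameter at 58°S:
f = 2Ω sin φ = 2 × 7.29×10⁻⁵ × sin 58° = 1.24×10⁻⁴ s⁻¹
Wind speed in SI: 93.3 knots = 48.0 m/s
Geostrophic balance rearranged: |∂P/∂n| = f ρ V_g
|∂P/∂n| = 1.24×10⁻⁴ × 1.26 × 48.0 = 7.48×10⁻³ Pa/m
Isobar spacing: Δn = ΔP/|∂P/∂n| = 400 Pa / 7.48×10⁻³ Pa/m = 53492 m ≈ 53 km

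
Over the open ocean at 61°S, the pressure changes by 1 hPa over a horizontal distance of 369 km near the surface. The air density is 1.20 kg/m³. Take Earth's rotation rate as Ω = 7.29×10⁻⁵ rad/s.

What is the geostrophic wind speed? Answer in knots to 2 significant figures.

Coriolis parameter at 61°S:
f = 2Ω sin φ = 2 × 7.29×10⁻⁵ × sin 61° = 1.28×10⁻⁴ s⁻¹
Pressure gradient: |∂P/∂n| = 100 Pa / 369000 m = 2.71×10⁻⁴ Pa/m
Geostrophic balance (pressure-gradient force = Coriolis force):
V_g = (1/(fρ)) |∂P/∂n| = 2.71×10⁻⁴ / (1.28×10⁻⁴ × 1.20) = 1.77 m/s
Converting: 1.77 m/s × 1.944 = 3.4 knots

3.4 knots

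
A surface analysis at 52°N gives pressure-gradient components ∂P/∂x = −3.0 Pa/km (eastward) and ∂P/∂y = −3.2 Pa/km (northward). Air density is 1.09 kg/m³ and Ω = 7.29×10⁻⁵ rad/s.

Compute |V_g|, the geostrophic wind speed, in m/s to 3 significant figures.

35.0 m/s

Coriolis parameter at 52°N:
f = 2Ω sin φ = 2 × 7.29×10⁻⁵ × sin 52° = 1.15×10⁻⁴ s⁻¹
Component geostrophic relations (x east, y north):
u_g = −(1/(fρ)) ∂P/∂y,  v_g = (1/(fρ)) ∂P/∂x
u_g = −(−3.2×10⁻³)/(1.15×10⁻⁴ × 1.09) = 25.6 m/s;  v_g = (−3.0×10⁻³)/(1.15×10⁻⁴ × 1.09) = −24.0 m/s
|V_g| = √(u_g² + v_g²) = 35.0 m/s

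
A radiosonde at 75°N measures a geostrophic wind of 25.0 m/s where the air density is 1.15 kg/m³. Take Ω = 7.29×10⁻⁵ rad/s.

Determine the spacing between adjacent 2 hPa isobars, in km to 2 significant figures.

49 km

Coriolis parameter at 75°N:
f = 2Ω sin φ = 2 × 7.29×10⁻⁵ × sin 75° = 1.41×10⁻⁴ s⁻¹
Geostrophic balance rearranged: |∂P/∂n| = f ρ V_g
|∂P/∂n| = 1.41×10⁻⁴ × 1.15 × 25.0 = 4.05×10⁻³ Pa/m
Isobar spacing: Δn = ΔP/|∂P/∂n| = 200 Pa / 4.05×10⁻³ Pa/m = 49396 m ≈ 49 km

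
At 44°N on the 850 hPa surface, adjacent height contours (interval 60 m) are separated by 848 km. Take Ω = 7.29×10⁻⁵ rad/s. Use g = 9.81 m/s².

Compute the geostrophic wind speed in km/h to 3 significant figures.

24.7 km/h

Coriolis parameter at 44°N:
f = 2Ω sin φ = 2 × 7.29×10⁻⁵ × sin 44° = 1.01×10⁻⁴ s⁻¹
Height gradient: |∂Z/∂n| = 60 m / 848000 m = 7.08×10⁻⁵
On a pressure surface, geostrophic balance gives V_g = (g/f)|∂Z/∂n|:
V_g = 9.81 × 7.08×10⁻⁵ / 1.01×10⁻⁴ = 6.85 m/s
Converting: 6.85 m/s × 3.6 = 24.7 km/h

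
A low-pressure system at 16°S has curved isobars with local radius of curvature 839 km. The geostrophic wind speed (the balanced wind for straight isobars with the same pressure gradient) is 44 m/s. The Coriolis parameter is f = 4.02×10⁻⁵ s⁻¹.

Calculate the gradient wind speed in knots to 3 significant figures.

Around a low, centrifugal force acts outward with Coriolis, so pressure-gradient force balances both:
(1/ρ)|∂P/∂n| = fV + V²/R  →  V² + fR·V − fR·V_g = 0
With fR = 4.02×10⁻⁵ × 839×10³ m = 33.7 m/s:
V = [−fR + √((fR)² + 4 fR V_g)]/2 = [−33.7 + √(33.7² + 4×33.7×44)]/2 = 25.2 m/s
Subgeostrophic (V < V_g = 44 m/s), as expected around a low.
Converting: 25.2 m/s × 1.944 = 49.0 knots

49.0 knots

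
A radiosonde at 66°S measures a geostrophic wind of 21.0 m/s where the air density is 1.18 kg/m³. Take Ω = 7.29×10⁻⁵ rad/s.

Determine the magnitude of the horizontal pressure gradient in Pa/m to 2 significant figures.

Coriolis parameter at 66°S:
f = 2Ω sin φ = 2 × 7.29×10⁻⁵ × sin 66° = 1.33×10⁻⁴ s⁻¹
Geostrophic balance rearranged: |∂P/∂n| = f ρ V_g
|∂P/∂n| = 1.33×10⁻⁴ × 1.18 × 21.0 = 3.30×10⁻³ Pa/m

3.3×10⁻³ Pa/m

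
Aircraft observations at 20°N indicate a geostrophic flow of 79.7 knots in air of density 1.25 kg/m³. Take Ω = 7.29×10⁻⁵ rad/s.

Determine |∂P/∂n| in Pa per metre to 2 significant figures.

Coriolis parameter at 20°N:
f = 2Ω sin φ = 2 × 7.29×10⁻⁵ × sin 20° = 4.99×10⁻⁵ s⁻¹
Wind speed in SI: 79.7 knots = 41.0 m/s
Geostrophic balance rearranged: |∂P/∂n| = f ρ V_g
|∂P/∂n| = 4.99×10⁻⁵ × 1.25 × 41.0 = 2.56×10⁻³ Pa/m

2.6×10⁻³ Pa/m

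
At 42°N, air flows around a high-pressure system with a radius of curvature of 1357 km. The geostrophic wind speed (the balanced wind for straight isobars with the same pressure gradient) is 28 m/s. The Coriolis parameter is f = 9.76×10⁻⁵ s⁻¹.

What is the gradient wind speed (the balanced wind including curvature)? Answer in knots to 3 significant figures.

78.2 knots

Around a high, pressure-gradient force acts outward with centrifugal, so Coriolis balances both:
fV = (1/ρ)|∂P/∂n| + V²/R  →  V² − fR·V + fR·V_g = 0
With fR = 9.76×10⁻⁵ × 1357×10³ m = 132 m/s:
V = [fR − √((fR)² − 4 fR V_g)]/2 = [132 − √(132² − 4×132×28)]/2 = 40.2 m/s
Supergeostrophic (V > V_g = 28 m/s), as expected around a high.
Converting: 40.2 m/s × 1.944 = 78.2 knots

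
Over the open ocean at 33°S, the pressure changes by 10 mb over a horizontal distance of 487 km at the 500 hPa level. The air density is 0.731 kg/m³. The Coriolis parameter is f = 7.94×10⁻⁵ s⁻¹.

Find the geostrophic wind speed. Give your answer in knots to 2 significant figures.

69 knots

Pressure gradient: |∂P/∂n| = 1000 Pa / 487000 m = 2.05×10⁻³ Pa/m
Geostrophic balance (pressure-gradient force = Coriolis force):
V_g = (1/(fρ)) |∂P/∂n| = 2.05×10⁻³ / (7.94×10⁻⁵ × 0.731) = 35.4 m/s
Converting: 35.4 m/s × 1.944 = 69 knots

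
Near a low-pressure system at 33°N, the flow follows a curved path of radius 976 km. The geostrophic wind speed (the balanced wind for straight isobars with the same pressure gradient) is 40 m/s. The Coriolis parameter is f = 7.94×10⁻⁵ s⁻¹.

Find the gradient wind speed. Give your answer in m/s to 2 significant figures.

Around a low, centrifugal force acts outward with Coriolis, so pressure-gradient force balances both:
(1/ρ)|∂P/∂n| = fV + V²/R  →  V² + fR·V − fR·V_g = 0
With fR = 7.94×10⁻⁵ × 976×10³ m = 77.5 m/s:
V = [−fR + √((fR)² + 4 fR V_g)]/2 = [−77.5 + √(77.5² + 4×77.5×40)]/2 = 29.1 m/s
Subgeostrophic (V < V_g = 40 m/s), as expected around a low.

29 m/s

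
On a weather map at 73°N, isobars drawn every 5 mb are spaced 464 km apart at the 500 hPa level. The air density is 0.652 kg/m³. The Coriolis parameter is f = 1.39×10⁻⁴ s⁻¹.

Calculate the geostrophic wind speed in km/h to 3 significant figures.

Pressure gradient: |∂P/∂n| = 500 Pa / 464000 m = 1.08×10⁻³ Pa/m
Geostrophic balance (pressure-gradient force = Coriolis force):
V_g = (1/(fρ)) |∂P/∂n| = 1.08×10⁻³ / (1.39×10⁻⁴ × 0.652) = 11.9 m/s
Converting: 11.9 m/s × 3.6 = 42.8 km/h

42.8 km/h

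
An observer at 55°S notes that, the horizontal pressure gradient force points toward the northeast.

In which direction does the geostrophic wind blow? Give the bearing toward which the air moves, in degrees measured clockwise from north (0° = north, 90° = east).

The pressure-gradient force points toward the northeast (bearing 045°).
Geostrophic balance: in the Southern Hemisphere the Coriolis force deflects motion to the left, so the geostrophic wind blows 90° to the left of the pressure-gradient force (low pressure on the right).
Rotating 045° by 90° counterclockwise gives 315° — the wind blows toward the northwest.

315°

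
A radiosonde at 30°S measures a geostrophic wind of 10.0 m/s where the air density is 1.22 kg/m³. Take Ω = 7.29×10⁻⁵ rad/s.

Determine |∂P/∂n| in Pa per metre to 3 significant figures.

Coriolis parameter at 30°S:
f = 2Ω sin φ = 2 × 7.29×10⁻⁵ × sin 30° = 7.29×10⁻⁵ s⁻¹
Geostrophic balance rearranged: |∂P/∂n| = f ρ V_g
|∂P/∂n| = 7.29×10⁻⁵ × 1.22 × 10.0 = 8.89×10⁻⁴ Pa/m

8.89×10⁻⁴ Pa/m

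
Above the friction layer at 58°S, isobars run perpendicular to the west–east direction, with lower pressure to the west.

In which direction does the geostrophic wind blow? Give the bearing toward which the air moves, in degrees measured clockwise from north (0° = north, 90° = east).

180°

The pressure-gradient force points toward the west (bearing 270°).
Geostrophic balance: in the Southern Hemisphere the Coriolis force deflects motion to the left, so the geostrophic wind blows 90° to the left of the pressure-gradient force (low pressure on the right).
Rotating 270° by 90° counterclockwise gives 180° — the wind blows toward the south.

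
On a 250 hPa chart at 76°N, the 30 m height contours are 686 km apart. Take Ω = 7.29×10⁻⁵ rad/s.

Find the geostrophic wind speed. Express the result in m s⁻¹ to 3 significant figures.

3.03 m s⁻¹

Coriolis parameter at 76°N:
f = 2Ω sin φ = 2 × 7.29×10⁻⁵ × sin 76° = 1.41×10⁻⁴ s⁻¹
Height gradient: |∂Z/∂n| = 30 m / 686000 m = 4.37×10⁻⁵
On a pressure surface, geostrophic balance gives V_g = (g/f)|∂Z/∂n|:
V_g = 9.81 × 4.37×10⁻⁵ / 1.41×10⁻⁴ = 3.03 m/s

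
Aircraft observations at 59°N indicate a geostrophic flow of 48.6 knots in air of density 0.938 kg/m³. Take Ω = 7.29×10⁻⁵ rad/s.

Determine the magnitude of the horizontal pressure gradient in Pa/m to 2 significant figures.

Coriolis parameter at 59°N:
f = 2Ω sin φ = 2 × 7.29×10⁻⁵ × sin 59° = 1.25×10⁻⁴ s⁻¹
Wind speed in SI: 48.6 knots = 25.0 m/s
Geostrophic balance rearranged: |∂P/∂n| = f ρ V_g
|∂P/∂n| = 1.25×10⁻⁴ × 0.938 × 25.0 = 2.93×10⁻³ Pa/m

2.9×10⁻³ Pa/m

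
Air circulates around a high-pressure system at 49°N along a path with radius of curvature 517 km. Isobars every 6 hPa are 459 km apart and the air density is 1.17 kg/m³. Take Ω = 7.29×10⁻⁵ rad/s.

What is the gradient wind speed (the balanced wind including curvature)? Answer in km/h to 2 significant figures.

48 km/h

Coriolis parameter at 49°N:
f = 2Ω sin φ = 2 × 7.29×10⁻⁵ × sin 49° = 1.10×10⁻⁴ s⁻¹
Pressure gradient: |∂P/∂n| = 600 Pa / 459000 m = 1.31×10⁻³ Pa/m
Geostrophic speed: V_g = |∂P/∂n|/(fρ) = 1.31×10⁻³/(1.10×10⁻⁴ × 1.17) = 10.2 m/s
Around a high, pressure-gradient force acts outward with centrifugal, so Coriolis balances both:
fV = (1/ρ)|∂P/∂n| + V²/R  →  V² − fR·V + fR·V_g = 0
With fR = 1.10×10⁻⁴ × 517×10³ m = 56.9 m/s:
V = [fR − √((fR)² − 4 fR V_g)]/2 = [56.9 − √(56.9² − 4×56.9×10.2)]/2 = 13.2 m/s
Supergeostrophic (V > V_g = 10.2 m/s), as expected around a high.
Converting: 13.2 m/s × 3.6 = 48 km/h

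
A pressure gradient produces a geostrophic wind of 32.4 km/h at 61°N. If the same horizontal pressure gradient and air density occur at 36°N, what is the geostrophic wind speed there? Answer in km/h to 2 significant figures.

48 km/h

With the same pressure gradient and density, V_g ∝ 1/f ∝ 1/sin φ.
V₂ = V₁ · sin φ₁ / sin φ₂ = 32.4 × sin 61° / sin 36°
V₂ = 32.4 × 0.8746/0.5878 = 48 km/h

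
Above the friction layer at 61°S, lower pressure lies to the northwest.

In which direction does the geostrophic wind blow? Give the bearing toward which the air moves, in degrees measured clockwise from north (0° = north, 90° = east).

225°

The pressure-gradient force points toward the northwest (bearing 315°).
Geostrophic balance: in the Southern Hemisphere the Coriolis force deflects motion to the left, so the geostrophic wind blows 90° to the left of the pressure-gradient force (low pressure on the right).
Rotating 315° by 90° counterclockwise gives 225° — the wind blows toward the southwest.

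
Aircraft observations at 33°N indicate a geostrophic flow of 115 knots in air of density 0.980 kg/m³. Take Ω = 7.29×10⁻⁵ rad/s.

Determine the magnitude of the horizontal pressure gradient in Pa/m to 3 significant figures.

4.60×10⁻³ Pa/m

Coriolis parameter at 33°N:
f = 2Ω sin φ = 2 × 7.29×10⁻⁵ × sin 33° = 7.94×10⁻⁵ s⁻¹
Wind speed in SI: 115 knots = 59.2 m/s
Geostrophic balance rearranged: |∂P/∂n| = f ρ V_g
|∂P/∂n| = 7.94×10⁻⁵ × 0.980 × 59.2 = 4.60×10⁻³ Pa/m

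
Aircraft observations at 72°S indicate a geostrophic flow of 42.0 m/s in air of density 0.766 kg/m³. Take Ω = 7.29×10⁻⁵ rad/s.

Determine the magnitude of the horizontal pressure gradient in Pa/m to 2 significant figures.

4.5×10⁻³ Pa/m

Coriolis parameter at 72°S:
f = 2Ω sin φ = 2 × 7.29×10⁻⁵ × sin 72° = 1.39×10⁻⁴ s⁻¹
Geostrophic balance rearranged: |∂P/∂n| = f ρ V_g
|∂P/∂n| = 1.39×10⁻⁴ × 0.766 × 42.0 = 4.46×10⁻³ Pa/m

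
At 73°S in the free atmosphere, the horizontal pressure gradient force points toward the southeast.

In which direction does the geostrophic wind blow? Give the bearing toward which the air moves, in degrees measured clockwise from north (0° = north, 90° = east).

045°

The pressure-gradient force points toward the southeast (bearing 135°).
Geostrophic balance: in the Southern Hemisphere the Coriolis force deflects motion to the left, so the geostrophic wind blows 90° to the left of the pressure-gradient force (low pressure on the right).
Rotating 135° by 90° counterclockwise gives 045° — the wind blows toward the northeast.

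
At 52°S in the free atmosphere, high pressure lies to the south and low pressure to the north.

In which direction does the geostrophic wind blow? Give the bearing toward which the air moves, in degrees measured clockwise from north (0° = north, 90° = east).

The pressure-gradient force points toward the north (bearing 000°).
Geostrophic balance: in the Southern Hemisphere the Coriolis force deflects motion to the left, so the geostrophic wind blows 90° to the left of the pressure-gradient force (low pressure on the right).
Rotating 000° by 90° counterclockwise gives 270° — the wind blows toward the west.

270°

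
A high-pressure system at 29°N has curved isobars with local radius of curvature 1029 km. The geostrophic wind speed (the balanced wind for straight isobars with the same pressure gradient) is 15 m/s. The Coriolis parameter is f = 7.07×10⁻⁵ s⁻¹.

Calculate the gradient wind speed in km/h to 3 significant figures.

76.1 km/h

Around a high, pressure-gradient force acts outward with centrifugal, so Coriolis balances both:
fV = (1/ρ)|∂P/∂n| + V²/R  →  V² − fR·V + fR·V_g = 0
With fR = 7.07×10⁻⁵ × 1029×10³ m = 72.8 m/s:
V = [fR − √((fR)² − 4 fR V_g)]/2 = [72.8 − √(72.8² − 4×72.8×15)]/2 = 21.1 m/s
Supergeostrophic (V > V_g = 15 m/s), as expected around a high.
Converting: 21.1 m/s × 3.6 = 76.1 km/h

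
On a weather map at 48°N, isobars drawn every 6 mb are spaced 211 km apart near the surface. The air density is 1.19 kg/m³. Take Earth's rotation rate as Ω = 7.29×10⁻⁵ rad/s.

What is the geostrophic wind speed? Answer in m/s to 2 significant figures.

Coriolis parameter at 48°N:
f = 2Ω sin φ = 2 × 7.29×10⁻⁵ × sin 48° = 1.08×10⁻⁴ s⁻¹
Pressure gradient: |∂P/∂n| = 600 Pa / 211000 m = 2.84×10⁻³ Pa/m
Geostrophic balance (pressure-gradient force = Coriolis force):
V_g = (1/(fρ)) |∂P/∂n| = 2.84×10⁻³ / (1.08×10⁻⁴ × 1.19) = 22.1 m/s

22 m/s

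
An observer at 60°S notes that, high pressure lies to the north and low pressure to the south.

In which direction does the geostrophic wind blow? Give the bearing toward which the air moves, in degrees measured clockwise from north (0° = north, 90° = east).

090°

The pressure-gradient force points toward the south (bearing 180°).
Geostrophic balance: in the Southern Hemisphere the Coriolis force deflects motion to the left, so the geostrophic wind blows 90° to the left of the pressure-gradient force (low pressure on the right).
Rotating 180° by 90° counterclockwise gives 090° — the wind blows toward the east.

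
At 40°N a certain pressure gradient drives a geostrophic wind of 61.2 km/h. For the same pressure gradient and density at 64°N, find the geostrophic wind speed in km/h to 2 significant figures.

44 km/h

With the same pressure gradient and density, V_g ∝ 1/f ∝ 1/sin φ.
V₂ = V₁ · sin φ₁ / sin φ₂ = 61.2 × sin 40° / sin 64°
V₂ = 61.2 × 0.6428/0.8988 = 44 km/h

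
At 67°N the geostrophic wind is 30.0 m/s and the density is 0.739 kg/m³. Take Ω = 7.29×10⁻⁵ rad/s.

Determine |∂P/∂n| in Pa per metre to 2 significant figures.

Coriolis parameter at 67°N:
f = 2Ω sin φ = 2 × 7.29×10⁻⁵ × sin 67° = 1.34×10⁻⁴ s⁻¹
Geostrophic balance rearranged: |∂P/∂n| = f ρ V_g
|∂P/∂n| = 1.34×10⁻⁴ × 0.739 × 30.0 = 2.98×10⁻³ Pa/m

3.0×10⁻³ Pa/m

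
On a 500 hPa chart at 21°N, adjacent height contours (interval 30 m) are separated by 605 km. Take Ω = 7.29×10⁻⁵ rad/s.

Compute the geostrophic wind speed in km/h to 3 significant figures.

Coriolis parameter at 21°N:
f = 2Ω sin φ = 2 × 7.29×10⁻⁵ × sin 21° = 5.23×10⁻⁵ s⁻¹
Height gradient: |∂Z/∂n| = 30 m / 605000 m = 4.96×10⁻⁵
On a pressure surface, geostrophic balance gives V_g = (g/f)|∂Z/∂n|:
V_g = 9.81 × 4.96×10⁻⁵ / 5.23×10⁻⁵ = 9.31 m/s
Converting: 9.31 m/s × 3.6 = 33.5 km/h

33.5 km/h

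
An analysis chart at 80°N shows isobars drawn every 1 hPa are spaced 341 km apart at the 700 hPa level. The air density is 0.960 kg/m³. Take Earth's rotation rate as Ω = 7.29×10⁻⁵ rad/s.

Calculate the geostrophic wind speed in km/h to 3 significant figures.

Coriolis parameter at 80°N:
f = 2Ω sin φ = 2 × 7.29×10⁻⁵ × sin 80° = 1.44×10⁻⁴ s⁻¹
Pressure gradient: |∂P/∂n| = 100 Pa / 341000 m = 2.93×10⁻⁴ Pa/m
Geostrophic balance (pressure-gradient force = Coriolis force):
V_g = (1/(fρ)) |∂P/∂n| = 2.93×10⁻⁴ / (1.44×10⁻⁴ × 0.960) = 2.13 m/s
Converting: 2.13 m/s × 3.6 = 7.66 km/h

7.66 km/h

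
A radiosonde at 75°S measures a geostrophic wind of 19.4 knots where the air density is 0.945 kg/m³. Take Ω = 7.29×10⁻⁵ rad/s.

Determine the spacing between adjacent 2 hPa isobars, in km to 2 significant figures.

Coriolis parameter at 75°S:
f = 2Ω sin φ = 2 × 7.29×10⁻⁵ × sin 75° = 1.41×10⁻⁴ s⁻¹
Wind speed in SI: 19.4 knots = 9.98 m/s
Geostrophic balance rearranged: |∂P/∂n| = f ρ V_g
|∂P/∂n| = 1.41×10⁻⁴ × 0.945 × 9.98 = 1.33×10⁻³ Pa/m
Isobar spacing: Δn = ΔP/|∂P/∂n| = 200 Pa / 1.33×10⁻³ Pa/m = 150576 m ≈ 150 km

150 km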